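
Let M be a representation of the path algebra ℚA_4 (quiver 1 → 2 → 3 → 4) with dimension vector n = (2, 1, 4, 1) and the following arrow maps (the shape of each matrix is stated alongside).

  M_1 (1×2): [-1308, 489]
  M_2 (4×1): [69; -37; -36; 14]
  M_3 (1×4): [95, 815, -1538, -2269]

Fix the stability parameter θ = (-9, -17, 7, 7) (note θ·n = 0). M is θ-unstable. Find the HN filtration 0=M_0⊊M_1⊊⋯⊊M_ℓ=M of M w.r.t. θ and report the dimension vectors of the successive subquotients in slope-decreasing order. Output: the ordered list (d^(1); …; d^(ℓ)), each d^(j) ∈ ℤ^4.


Barcode: M ≅ I[1,1], I[1,4], I[3,3]^3. HN layers by μ_θ (3 steps, strictly decreasing):
  μ^(1)=7; μ^(2)=-9; μ^(3)=-13

((0, 0, 4, 1); (1, 0, 0, 0); (1, 1, 0, 0))


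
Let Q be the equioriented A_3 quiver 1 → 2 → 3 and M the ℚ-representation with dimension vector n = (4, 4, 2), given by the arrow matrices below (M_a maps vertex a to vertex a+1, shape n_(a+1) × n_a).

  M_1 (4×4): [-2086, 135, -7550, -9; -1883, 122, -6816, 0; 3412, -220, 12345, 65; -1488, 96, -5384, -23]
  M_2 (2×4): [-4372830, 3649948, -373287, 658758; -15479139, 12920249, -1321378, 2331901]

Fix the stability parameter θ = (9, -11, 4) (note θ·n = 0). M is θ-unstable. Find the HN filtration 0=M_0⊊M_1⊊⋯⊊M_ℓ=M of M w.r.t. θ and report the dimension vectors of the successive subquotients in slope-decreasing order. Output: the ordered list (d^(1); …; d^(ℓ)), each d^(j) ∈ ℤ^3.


Via rank(M_{q-1}∘⋯∘M_p): M ≅ I[1,2]^2, I[1,3]^2.
μ_θ-semistable layers: μ^(1)=4; μ^(2)=-1

((0, 0, 2); (4, 4, 0))


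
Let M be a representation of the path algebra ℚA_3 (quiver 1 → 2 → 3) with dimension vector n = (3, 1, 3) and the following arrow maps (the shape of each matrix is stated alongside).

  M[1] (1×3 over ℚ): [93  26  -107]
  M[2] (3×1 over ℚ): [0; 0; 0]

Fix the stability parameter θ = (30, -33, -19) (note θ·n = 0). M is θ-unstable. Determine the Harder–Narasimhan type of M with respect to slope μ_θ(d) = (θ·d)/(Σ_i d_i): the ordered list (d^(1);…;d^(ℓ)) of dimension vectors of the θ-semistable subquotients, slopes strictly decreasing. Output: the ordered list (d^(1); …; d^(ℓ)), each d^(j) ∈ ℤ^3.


Barcode: M ≅ I[1,1]^2, I[1,2], I[3,3]^3. HN layers by μ_θ (3 steps, strictly decreasing):
  μ^(1)=30; μ^(2)=-3/2; μ^(3)=-19

((2, 0, 0); (1, 1, 0); (0, 0, 3))


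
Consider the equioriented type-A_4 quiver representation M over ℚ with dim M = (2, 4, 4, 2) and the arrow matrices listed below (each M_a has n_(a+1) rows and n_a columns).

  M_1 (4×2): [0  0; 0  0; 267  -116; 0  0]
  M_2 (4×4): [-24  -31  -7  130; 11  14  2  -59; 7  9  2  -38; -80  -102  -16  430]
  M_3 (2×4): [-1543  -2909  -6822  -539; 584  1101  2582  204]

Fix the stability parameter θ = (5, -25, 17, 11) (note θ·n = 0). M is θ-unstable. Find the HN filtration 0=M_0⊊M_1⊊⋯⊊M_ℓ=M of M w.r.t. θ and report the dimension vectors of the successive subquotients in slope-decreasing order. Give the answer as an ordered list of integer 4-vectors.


Via rank(M_{q-1}∘⋯∘M_p): M ≅ I[1,1], I[1,4], I[2,2], I[2,3], I[2,4], I[3,3].
μ_θ-semistable layers: μ^(1)=17; μ^(2)=14; μ^(3)=5; μ^(4)=-10; μ^(5)=-25

((0, 0, 2, 0); (0, 0, 2, 2); (1, 0, 0, 0); (1, 1, 0, 0); (0, 3, 0, 0))


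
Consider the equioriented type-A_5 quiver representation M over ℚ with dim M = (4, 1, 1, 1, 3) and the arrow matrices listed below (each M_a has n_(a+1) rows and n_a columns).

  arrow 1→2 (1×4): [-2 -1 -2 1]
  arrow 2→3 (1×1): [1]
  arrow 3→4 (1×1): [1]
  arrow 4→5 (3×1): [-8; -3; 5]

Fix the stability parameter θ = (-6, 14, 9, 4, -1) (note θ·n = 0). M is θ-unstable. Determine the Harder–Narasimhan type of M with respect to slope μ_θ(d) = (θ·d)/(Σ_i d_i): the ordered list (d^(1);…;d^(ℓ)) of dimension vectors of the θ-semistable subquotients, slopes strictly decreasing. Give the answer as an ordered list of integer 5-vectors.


Via rank(M_{q-1}∘⋯∘M_p): M ≅ I[1,1]^3, I[1,5], I[5,5]^2.
μ_θ-semistable layers: μ^(1)=13/2; μ^(2)=-1; μ^(3)=-6

((0, 1, 1, 1, 1); (0, 0, 0, 0, 2); (4, 0, 0, 0, 0))


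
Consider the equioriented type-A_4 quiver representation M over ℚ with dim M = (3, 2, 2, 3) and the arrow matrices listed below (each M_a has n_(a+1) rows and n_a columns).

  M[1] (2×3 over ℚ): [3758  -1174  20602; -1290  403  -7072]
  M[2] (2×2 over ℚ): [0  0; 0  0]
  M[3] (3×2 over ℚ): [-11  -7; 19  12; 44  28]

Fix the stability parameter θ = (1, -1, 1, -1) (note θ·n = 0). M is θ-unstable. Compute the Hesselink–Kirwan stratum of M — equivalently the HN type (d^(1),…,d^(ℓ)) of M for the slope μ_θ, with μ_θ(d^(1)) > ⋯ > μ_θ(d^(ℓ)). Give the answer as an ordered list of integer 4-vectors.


Barcode: M ≅ I[1,1], I[1,2]^2, I[3,4]^2, I[4,4]. HN layers by μ_θ (3 steps, strictly decreasing):
  μ^(1)=1; μ^(2)=0; μ^(3)=-1

((1, 0, 0, 0); (2, 2, 2, 2); (0, 0, 0, 1))


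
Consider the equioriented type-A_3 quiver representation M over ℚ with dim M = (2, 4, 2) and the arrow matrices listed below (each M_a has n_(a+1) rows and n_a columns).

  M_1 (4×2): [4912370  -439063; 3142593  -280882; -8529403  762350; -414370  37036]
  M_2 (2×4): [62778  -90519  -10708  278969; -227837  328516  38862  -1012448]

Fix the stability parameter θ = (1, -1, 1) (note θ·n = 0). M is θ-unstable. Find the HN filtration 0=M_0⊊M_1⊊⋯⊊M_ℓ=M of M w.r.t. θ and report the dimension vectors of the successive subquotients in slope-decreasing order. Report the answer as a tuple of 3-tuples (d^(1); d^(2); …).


Via rank(M_{q-1}∘⋯∘M_p): M ≅ I[1,3]^2, I[2,2]^2.
μ_θ-semistable layers: μ^(1)=1; μ^(2)=0; μ^(3)=-1

((0, 0, 2); (2, 2, 0); (0, 2, 0))


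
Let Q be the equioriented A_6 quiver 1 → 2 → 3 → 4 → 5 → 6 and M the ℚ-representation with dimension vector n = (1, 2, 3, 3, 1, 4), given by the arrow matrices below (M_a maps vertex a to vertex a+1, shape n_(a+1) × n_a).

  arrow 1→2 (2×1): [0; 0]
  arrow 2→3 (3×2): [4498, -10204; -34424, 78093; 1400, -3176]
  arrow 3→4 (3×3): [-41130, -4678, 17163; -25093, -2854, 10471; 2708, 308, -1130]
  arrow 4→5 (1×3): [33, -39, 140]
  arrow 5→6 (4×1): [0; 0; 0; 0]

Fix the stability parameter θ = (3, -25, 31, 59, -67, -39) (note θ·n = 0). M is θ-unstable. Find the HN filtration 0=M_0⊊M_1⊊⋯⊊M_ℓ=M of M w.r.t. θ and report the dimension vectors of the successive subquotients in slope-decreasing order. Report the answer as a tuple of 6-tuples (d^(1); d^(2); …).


Barcode: M ≅ I[1,1], I[2,4], I[2,5], I[3,3], I[4,4], I[6,6]^4. HN layers by μ_θ (6 steps, strictly decreasing):
  μ^(1)=59; μ^(2)=31; μ^(3)=23/3; μ^(4)=3; μ^(5)=-25; μ^(6)=-39

((0, 0, 0, 2, 0, 0); (0, 0, 2, 0, 0, 0); (0, 0, 1, 1, 1, 0); (1, 0, 0, 0, 0, 0); (0, 2, 0, 0, 0, 0); (0, 0, 0, 0, 0, 4))


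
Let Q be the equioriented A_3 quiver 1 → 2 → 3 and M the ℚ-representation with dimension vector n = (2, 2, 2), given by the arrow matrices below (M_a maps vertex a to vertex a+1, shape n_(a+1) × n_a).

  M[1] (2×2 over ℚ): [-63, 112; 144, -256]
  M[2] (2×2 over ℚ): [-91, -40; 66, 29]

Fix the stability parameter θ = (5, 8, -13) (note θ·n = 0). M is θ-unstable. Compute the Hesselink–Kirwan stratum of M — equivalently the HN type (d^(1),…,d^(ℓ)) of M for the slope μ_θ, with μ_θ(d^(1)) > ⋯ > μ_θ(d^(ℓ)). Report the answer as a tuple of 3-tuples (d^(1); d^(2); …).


Barcode: M ≅ I[1,1], I[1,3], I[2,3]. HN layers by μ_θ (3 steps, strictly decreasing):
  μ^(1)=5; μ^(2)=0; μ^(3)=-5/2

((1, 0, 0); (1, 1, 1); (0, 1, 1))


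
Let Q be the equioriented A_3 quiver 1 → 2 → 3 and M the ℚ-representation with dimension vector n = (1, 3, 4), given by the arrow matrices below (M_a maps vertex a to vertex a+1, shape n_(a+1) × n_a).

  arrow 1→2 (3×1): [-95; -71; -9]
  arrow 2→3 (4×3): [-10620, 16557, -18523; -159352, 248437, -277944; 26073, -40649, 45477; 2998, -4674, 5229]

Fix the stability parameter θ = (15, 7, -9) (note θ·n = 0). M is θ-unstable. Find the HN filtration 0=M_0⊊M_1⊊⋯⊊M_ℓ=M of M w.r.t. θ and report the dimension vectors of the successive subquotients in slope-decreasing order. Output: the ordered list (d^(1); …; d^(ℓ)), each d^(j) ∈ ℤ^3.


Via rank(M_{q-1}∘⋯∘M_p): M ≅ I[1,3], I[2,3]^2, I[3,3].
μ_θ-semistable layers: μ^(1)=13/3; μ^(2)=-1; μ^(3)=-9

((1, 1, 1); (0, 2, 2); (0, 0, 1))


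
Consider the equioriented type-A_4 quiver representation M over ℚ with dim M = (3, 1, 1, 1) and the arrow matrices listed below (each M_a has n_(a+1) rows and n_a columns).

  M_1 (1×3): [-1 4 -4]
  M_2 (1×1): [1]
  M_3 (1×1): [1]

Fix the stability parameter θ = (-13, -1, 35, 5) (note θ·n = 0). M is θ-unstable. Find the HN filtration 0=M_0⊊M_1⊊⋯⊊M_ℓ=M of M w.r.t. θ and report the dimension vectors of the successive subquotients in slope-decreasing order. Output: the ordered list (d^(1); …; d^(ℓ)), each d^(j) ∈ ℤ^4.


Interval decomposition of M: I[1,1]^2, I[1,4].
HN type (ℓ=3): μ^(1)=20; μ^(2)=-1; μ^(3)=-13

((0, 0, 1, 1); (0, 1, 0, 0); (3, 0, 0, 0))


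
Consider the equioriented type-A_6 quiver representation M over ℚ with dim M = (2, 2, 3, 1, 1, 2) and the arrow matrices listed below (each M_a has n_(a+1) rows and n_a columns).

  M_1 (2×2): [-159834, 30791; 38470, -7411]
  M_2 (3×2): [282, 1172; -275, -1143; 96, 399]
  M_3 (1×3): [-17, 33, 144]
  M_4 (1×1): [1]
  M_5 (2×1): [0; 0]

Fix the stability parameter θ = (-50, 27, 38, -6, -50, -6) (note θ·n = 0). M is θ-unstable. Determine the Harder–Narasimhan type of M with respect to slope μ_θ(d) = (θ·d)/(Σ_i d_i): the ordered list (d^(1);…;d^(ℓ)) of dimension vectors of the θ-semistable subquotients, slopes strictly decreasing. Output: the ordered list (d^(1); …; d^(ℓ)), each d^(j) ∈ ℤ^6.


Interval decomposition of M: I[1,3], I[1,5], I[3,3], I[6,6]^2.
HN type (ℓ=5): μ^(1)=38; μ^(2)=27; μ^(3)=9/4; μ^(4)=-6; μ^(5)=-50

((0, 0, 2, 0, 0, 0); (0, 1, 0, 0, 0, 0); (0, 1, 1, 1, 1, 0); (0, 0, 0, 0, 0, 2); (2, 0, 0, 0, 0, 0))


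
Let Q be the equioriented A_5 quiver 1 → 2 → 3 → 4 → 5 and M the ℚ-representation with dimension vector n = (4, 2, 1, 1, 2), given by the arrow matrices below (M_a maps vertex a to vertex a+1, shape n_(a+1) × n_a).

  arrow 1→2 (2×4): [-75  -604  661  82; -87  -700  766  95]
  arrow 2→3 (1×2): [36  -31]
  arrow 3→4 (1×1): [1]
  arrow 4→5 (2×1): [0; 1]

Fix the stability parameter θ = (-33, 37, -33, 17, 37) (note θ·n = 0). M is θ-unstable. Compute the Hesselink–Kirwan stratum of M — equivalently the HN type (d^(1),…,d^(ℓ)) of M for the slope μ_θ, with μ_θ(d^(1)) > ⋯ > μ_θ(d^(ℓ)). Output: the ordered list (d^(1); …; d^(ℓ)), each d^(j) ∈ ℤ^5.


Via rank(M_{q-1}∘⋯∘M_p): M ≅ I[1,1]^2, I[1,2], I[1,5], I[5,5].
μ_θ-semistable layers: μ^(1)=37; μ^(2)=17; μ^(3)=2; μ^(4)=-33

((0, 1, 0, 0, 2); (0, 0, 0, 1, 0); (0, 1, 1, 0, 0); (4, 0, 0, 0, 0))


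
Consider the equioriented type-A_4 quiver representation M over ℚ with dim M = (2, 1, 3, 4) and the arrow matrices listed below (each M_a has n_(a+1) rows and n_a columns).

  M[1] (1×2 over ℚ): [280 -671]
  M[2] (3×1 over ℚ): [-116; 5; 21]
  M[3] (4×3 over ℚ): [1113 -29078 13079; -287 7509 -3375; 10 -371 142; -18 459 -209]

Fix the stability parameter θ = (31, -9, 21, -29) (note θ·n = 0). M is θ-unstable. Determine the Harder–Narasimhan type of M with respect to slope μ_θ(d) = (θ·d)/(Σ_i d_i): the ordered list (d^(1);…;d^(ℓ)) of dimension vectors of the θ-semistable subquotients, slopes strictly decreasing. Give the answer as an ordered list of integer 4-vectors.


Interval decomposition of M: I[1,1], I[1,4], I[3,4]^2, I[4,4].
HN type (ℓ=4): μ^(1)=31; μ^(2)=7/2; μ^(3)=-4; μ^(4)=-29

((1, 0, 0, 0); (1, 1, 1, 1); (0, 0, 2, 2); (0, 0, 0, 1))


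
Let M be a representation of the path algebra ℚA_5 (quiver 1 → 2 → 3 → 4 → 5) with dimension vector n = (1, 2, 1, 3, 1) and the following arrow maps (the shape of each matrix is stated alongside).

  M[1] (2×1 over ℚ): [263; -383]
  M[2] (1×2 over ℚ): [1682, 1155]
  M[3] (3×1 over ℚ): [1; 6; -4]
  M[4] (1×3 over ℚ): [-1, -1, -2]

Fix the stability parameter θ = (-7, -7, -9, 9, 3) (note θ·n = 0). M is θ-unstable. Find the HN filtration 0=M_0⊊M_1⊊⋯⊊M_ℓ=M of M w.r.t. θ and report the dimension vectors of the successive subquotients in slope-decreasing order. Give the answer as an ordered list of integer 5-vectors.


Via rank(M_{q-1}∘⋯∘M_p): M ≅ I[1,5], I[2,2], I[4,4]^2.
μ_θ-semistable layers: μ^(1)=9; μ^(2)=6; μ^(3)=-7; μ^(4)=-23/3

((0, 0, 0, 2, 0); (0, 0, 0, 1, 1); (0, 1, 0, 0, 0); (1, 1, 1, 0, 0))


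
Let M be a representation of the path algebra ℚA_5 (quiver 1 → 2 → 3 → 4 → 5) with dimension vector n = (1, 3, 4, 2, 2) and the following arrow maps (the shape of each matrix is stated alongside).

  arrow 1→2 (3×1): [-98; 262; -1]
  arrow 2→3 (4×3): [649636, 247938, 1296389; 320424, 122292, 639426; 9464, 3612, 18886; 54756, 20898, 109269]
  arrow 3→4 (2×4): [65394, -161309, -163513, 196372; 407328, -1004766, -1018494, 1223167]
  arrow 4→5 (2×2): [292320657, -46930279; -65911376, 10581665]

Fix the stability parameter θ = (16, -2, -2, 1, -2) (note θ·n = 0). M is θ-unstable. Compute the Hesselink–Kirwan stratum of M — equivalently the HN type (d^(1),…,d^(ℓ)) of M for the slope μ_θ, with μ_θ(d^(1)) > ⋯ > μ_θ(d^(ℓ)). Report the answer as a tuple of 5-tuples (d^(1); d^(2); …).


Barcode: M ≅ I[1,5], I[2,2]^2, I[3,3]^2, I[3,5]. HN layers by μ_θ (3 steps, strictly decreasing):
  μ^(1)=11/5; μ^(2)=-1/2; μ^(3)=-2

((1, 1, 1, 1, 1); (0, 0, 0, 1, 1); (0, 2, 3, 0, 0))


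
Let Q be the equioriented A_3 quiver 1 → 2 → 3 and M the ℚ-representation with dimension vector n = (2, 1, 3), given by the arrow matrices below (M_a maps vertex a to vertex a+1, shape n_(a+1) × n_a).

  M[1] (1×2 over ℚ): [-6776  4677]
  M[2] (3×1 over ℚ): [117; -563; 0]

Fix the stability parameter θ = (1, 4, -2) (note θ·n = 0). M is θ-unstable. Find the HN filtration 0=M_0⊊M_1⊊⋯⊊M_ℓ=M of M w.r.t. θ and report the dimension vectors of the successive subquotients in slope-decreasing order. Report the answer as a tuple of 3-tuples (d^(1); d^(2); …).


Via rank(M_{q-1}∘⋯∘M_p): M ≅ I[1,1], I[1,3], I[3,3]^2.
μ_θ-semistable layers: μ^(1)=1; μ^(2)=-2

((2, 1, 1); (0, 0, 2))


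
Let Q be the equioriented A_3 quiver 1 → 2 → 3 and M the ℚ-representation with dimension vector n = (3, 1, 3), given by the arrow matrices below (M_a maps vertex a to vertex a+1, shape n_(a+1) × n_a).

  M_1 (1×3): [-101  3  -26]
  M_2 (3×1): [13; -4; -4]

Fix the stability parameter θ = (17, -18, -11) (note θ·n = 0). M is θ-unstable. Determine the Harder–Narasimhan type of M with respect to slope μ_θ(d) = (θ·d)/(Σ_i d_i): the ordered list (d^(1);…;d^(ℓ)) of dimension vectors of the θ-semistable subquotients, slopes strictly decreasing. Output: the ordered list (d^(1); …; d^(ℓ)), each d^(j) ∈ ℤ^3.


Via rank(M_{q-1}∘⋯∘M_p): M ≅ I[1,1]^2, I[1,3], I[3,3]^2.
μ_θ-semistable layers: μ^(1)=17; μ^(2)=-4; μ^(3)=-11

((2, 0, 0); (1, 1, 1); (0, 0, 2))


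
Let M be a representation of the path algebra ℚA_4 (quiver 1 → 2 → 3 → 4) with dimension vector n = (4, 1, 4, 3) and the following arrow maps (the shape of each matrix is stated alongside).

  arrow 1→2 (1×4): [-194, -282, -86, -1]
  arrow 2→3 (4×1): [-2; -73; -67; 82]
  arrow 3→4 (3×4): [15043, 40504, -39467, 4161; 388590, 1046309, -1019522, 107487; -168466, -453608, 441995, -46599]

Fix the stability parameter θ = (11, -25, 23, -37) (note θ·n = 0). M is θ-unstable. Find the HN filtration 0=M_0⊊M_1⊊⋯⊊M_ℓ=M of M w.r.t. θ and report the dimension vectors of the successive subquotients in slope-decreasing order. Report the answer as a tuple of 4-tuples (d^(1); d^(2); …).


Via rank(M_{q-1}∘⋯∘M_p): M ≅ I[1,1]^3, I[1,4], I[3,3], I[3,4]^2.
μ_θ-semistable layers: μ^(1)=23; μ^(2)=11; μ^(3)=-7

((0, 0, 1, 0); (3, 0, 0, 0); (1, 1, 3, 3))


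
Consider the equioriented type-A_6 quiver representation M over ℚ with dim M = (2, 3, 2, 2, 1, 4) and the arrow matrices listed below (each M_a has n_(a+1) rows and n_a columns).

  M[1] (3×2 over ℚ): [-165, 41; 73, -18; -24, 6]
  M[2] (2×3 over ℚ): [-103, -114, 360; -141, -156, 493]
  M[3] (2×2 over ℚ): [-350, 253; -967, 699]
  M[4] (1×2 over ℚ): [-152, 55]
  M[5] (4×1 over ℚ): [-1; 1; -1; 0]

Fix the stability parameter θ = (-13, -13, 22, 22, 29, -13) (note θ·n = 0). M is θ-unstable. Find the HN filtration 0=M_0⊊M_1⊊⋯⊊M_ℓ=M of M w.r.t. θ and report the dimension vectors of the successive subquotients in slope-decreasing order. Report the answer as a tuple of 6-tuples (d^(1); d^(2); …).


Barcode: M ≅ I[1,2], I[1,4], I[2,6], I[6,6]^3. HN layers by μ_θ (3 steps, strictly decreasing):
  μ^(1)=22; μ^(2)=15; μ^(3)=-13

((0, 0, 1, 1, 0, 0); (0, 0, 1, 1, 1, 1); (2, 3, 0, 0, 0, 3))


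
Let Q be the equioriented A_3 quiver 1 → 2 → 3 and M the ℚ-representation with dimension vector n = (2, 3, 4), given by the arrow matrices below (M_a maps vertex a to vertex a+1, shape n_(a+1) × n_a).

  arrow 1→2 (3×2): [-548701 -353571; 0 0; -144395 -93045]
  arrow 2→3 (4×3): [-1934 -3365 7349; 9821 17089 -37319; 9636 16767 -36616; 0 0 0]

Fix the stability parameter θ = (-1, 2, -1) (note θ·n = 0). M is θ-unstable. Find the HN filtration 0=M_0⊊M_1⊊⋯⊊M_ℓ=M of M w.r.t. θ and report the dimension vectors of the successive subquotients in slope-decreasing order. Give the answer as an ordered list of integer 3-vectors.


Barcode: M ≅ I[1,1], I[1,3], I[2,3]^2, I[3,3]. HN layers by μ_θ (2 steps, strictly decreasing):
  μ^(1)=1/2; μ^(2)=-1

((0, 3, 3); (2, 0, 1))


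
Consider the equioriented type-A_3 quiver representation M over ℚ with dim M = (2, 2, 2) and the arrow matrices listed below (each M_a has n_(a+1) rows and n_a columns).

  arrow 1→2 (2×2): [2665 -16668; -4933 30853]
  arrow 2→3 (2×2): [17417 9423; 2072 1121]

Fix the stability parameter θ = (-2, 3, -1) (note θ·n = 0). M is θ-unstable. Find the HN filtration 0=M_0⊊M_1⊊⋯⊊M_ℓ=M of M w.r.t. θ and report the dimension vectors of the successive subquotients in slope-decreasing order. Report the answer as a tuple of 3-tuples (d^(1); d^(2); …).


Interval decomposition of M: I[1,3]^2.
HN type (ℓ=2): μ^(1)=1; μ^(2)=-2

((0, 2, 2); (2, 0, 0))


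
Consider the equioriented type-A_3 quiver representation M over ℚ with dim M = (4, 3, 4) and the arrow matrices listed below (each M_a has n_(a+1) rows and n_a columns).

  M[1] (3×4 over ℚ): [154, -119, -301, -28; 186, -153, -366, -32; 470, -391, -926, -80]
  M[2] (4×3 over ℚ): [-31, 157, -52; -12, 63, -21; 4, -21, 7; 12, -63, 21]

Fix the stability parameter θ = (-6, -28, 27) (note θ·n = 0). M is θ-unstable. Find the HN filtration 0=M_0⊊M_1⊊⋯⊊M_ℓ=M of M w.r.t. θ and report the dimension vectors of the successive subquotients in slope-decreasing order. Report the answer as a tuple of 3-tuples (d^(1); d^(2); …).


Via rank(M_{q-1}∘⋯∘M_p): M ≅ I[1,1]^2, I[1,2], I[1,3], I[2,3], I[3,3]^2.
μ_θ-semistable layers: μ^(1)=27; μ^(2)=-6; μ^(3)=-17; μ^(4)=-28

((0, 0, 4); (2, 0, 0); (2, 2, 0); (0, 1, 0))


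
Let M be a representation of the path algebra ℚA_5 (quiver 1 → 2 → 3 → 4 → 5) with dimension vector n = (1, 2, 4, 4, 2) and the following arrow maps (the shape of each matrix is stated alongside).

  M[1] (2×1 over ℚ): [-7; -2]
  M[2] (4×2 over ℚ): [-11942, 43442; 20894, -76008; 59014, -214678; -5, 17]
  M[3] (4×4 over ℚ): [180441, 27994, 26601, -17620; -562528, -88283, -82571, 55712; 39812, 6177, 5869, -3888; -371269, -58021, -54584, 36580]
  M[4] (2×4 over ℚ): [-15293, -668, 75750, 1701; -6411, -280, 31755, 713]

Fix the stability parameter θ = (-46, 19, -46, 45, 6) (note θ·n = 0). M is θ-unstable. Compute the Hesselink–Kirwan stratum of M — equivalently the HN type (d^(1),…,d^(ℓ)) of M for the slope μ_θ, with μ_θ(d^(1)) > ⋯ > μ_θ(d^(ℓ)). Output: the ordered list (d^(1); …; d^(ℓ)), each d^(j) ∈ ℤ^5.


Interval decomposition of M: I[1,3], I[2,5], I[3,3], I[3,5], I[4,4]^2.
HN type (ℓ=4): μ^(1)=45; μ^(2)=51/2; μ^(3)=-27/2; μ^(4)=-46

((0, 0, 0, 2, 0); (0, 0, 0, 2, 2); (0, 2, 2, 0, 0); (1, 0, 2, 0, 0))


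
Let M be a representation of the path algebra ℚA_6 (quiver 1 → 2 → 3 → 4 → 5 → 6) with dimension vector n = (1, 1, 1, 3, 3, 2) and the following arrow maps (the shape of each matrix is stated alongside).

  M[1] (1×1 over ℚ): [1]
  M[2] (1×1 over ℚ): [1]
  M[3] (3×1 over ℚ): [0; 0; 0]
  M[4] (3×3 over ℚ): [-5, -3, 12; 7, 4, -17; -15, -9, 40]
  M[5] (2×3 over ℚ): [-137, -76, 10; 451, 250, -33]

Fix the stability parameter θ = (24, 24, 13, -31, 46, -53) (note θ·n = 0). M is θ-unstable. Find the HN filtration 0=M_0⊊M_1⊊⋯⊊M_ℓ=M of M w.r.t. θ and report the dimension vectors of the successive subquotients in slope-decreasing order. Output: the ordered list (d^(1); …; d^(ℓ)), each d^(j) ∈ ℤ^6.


Via rank(M_{q-1}∘⋯∘M_p): M ≅ I[1,3], I[4,5], I[4,6]^2.
μ_θ-semistable layers: μ^(1)=46; μ^(2)=61/3; μ^(3)=-7/2; μ^(4)=-31

((0, 0, 0, 0, 1, 0); (1, 1, 1, 0, 0, 0); (0, 0, 0, 0, 2, 2); (0, 0, 0, 3, 0, 0))


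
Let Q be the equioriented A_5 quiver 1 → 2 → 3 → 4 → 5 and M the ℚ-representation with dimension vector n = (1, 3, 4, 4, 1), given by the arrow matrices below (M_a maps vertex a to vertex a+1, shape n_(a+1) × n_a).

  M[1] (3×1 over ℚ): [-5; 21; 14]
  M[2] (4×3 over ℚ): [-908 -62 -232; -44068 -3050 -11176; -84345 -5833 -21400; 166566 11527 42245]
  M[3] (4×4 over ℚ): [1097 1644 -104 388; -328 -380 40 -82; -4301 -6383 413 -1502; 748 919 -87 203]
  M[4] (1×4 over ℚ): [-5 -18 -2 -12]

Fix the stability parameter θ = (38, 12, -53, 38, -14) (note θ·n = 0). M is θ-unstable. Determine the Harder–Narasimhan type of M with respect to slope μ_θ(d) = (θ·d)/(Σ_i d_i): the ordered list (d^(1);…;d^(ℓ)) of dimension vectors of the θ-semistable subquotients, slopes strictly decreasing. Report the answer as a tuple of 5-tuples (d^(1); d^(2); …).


Barcode: M ≅ I[1,5], I[2,4]^2, I[3,4]. HN layers by μ_θ (5 steps, strictly decreasing):
  μ^(1)=38; μ^(2)=12; μ^(3)=-1; μ^(4)=-41/2; μ^(5)=-53

((0, 0, 0, 3, 0); (0, 0, 0, 1, 1); (1, 1, 1, 0, 0); (0, 2, 2, 0, 0); (0, 0, 1, 0, 0))


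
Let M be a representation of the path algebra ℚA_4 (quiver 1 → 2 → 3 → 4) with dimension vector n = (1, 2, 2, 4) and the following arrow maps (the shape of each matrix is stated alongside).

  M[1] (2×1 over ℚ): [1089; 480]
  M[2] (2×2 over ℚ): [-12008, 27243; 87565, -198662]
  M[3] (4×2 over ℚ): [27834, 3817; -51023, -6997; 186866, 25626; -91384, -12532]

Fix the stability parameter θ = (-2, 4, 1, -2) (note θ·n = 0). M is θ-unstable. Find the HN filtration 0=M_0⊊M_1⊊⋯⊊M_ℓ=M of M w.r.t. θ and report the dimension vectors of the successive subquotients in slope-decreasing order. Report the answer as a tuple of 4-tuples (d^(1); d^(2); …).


Interval decomposition of M: I[1,4], I[2,4], I[4,4]^2.
HN type (ℓ=2): μ^(1)=1; μ^(2)=-2

((0, 2, 2, 2); (1, 0, 0, 2))


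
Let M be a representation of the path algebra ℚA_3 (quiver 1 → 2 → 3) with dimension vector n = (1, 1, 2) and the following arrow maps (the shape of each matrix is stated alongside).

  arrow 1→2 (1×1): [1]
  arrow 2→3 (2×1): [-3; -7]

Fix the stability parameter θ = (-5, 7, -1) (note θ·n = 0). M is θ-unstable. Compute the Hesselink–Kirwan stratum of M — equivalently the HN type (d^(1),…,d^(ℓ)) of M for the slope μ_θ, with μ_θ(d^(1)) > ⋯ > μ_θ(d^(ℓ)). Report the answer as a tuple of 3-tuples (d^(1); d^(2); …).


Interval decomposition of M: I[1,3], I[3,3].
HN type (ℓ=3): μ^(1)=3; μ^(2)=-1; μ^(3)=-5

((0, 1, 1); (0, 0, 1); (1, 0, 0))


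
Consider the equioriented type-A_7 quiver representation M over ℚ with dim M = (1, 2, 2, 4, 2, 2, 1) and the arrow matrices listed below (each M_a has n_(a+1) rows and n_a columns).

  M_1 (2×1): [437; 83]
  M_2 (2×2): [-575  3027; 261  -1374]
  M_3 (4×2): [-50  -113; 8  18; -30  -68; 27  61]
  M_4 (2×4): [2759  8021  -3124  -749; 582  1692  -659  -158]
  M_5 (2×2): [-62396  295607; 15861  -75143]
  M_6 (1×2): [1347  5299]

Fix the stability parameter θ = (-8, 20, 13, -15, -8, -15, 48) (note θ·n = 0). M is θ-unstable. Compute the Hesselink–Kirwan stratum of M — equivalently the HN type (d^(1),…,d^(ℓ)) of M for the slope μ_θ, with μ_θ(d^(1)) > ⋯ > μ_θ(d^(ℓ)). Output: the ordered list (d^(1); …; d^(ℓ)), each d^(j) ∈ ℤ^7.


Via rank(M_{q-1}∘⋯∘M_p): M ≅ I[1,4], I[2,7], I[4,4], I[4,6].
μ_θ-semistable layers: μ^(1)=48; μ^(2)=6; μ^(3)=-1; μ^(4)=-8; μ^(5)=-23/2; μ^(6)=-15

((0, 0, 0, 0, 0, 0, 1); (0, 1, 1, 1, 0, 0, 0); (0, 1, 1, 1, 1, 1, 0); (1, 0, 0, 0, 0, 0, 0); (0, 0, 0, 0, 1, 1, 0); (0, 0, 0, 2, 0, 0, 0))


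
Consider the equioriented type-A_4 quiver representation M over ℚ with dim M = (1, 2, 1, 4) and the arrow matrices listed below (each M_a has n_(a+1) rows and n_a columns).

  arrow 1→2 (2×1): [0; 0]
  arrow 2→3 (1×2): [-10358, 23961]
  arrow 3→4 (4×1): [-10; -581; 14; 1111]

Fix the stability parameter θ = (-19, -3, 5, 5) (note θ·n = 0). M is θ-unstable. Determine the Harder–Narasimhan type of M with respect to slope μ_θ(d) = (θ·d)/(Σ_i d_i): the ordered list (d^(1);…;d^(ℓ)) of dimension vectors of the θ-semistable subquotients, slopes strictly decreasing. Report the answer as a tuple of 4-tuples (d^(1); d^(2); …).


Via rank(M_{q-1}∘⋯∘M_p): M ≅ I[1,1], I[2,2], I[2,4], I[4,4]^3.
μ_θ-semistable layers: μ^(1)=5; μ^(2)=-3; μ^(3)=-19

((0, 0, 1, 4); (0, 2, 0, 0); (1, 0, 0, 0))


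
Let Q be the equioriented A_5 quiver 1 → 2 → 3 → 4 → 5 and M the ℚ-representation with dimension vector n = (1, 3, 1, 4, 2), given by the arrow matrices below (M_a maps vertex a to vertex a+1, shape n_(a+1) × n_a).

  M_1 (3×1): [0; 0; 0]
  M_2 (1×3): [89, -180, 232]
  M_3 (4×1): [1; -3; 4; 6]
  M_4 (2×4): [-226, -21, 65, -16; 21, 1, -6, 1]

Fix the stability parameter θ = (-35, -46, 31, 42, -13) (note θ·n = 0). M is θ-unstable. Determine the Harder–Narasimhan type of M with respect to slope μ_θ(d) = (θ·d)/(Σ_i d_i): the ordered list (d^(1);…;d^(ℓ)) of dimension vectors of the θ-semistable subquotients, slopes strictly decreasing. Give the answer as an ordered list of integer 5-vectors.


Via rank(M_{q-1}∘⋯∘M_p): M ≅ I[1,1], I[2,2]^2, I[2,5], I[4,4]^2, I[4,5].
μ_θ-semistable layers: μ^(1)=42; μ^(2)=20; μ^(3)=29/2; μ^(4)=-35; μ^(5)=-46

((0, 0, 0, 2, 0); (0, 0, 1, 1, 1); (0, 0, 0, 1, 1); (1, 0, 0, 0, 0); (0, 3, 0, 0, 0))


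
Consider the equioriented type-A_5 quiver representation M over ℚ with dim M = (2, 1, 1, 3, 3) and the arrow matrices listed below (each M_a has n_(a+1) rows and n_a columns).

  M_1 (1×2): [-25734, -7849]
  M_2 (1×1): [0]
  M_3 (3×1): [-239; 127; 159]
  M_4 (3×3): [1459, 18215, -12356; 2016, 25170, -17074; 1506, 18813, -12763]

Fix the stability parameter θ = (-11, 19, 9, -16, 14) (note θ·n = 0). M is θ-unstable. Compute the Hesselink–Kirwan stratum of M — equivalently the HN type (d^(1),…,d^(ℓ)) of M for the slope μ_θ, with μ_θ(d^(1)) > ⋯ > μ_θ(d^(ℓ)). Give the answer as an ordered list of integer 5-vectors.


Interval decomposition of M: I[1,1], I[1,2], I[3,4], I[4,5]^2, I[5,5].
HN type (ℓ=5): μ^(1)=19; μ^(2)=14; μ^(3)=-7/2; μ^(4)=-11; μ^(5)=-16

((0, 1, 0, 0, 0); (0, 0, 0, 0, 3); (0, 0, 1, 1, 0); (2, 0, 0, 0, 0); (0, 0, 0, 2, 0))


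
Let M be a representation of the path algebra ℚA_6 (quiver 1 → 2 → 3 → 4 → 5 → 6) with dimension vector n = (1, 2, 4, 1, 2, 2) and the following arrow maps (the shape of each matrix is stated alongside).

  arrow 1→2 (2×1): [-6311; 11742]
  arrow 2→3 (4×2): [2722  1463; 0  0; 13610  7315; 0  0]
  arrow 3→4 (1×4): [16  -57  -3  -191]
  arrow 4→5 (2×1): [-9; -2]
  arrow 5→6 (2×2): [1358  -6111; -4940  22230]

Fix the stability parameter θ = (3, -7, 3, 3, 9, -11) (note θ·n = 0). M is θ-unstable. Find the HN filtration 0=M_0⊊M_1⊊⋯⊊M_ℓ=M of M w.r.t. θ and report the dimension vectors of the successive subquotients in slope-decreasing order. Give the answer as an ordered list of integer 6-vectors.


Via rank(M_{q-1}∘⋯∘M_p): M ≅ I[1,5], I[2,2], I[3,3]^3, I[5,6], I[6,6].
μ_θ-semistable layers: μ^(1)=9; μ^(2)=3; μ^(3)=-1; μ^(4)=-2; μ^(5)=-7; μ^(6)=-11

((0, 0, 0, 0, 1, 0); (0, 0, 4, 1, 0, 0); (0, 0, 0, 0, 1, 1); (1, 1, 0, 0, 0, 0); (0, 1, 0, 0, 0, 0); (0, 0, 0, 0, 0, 1))


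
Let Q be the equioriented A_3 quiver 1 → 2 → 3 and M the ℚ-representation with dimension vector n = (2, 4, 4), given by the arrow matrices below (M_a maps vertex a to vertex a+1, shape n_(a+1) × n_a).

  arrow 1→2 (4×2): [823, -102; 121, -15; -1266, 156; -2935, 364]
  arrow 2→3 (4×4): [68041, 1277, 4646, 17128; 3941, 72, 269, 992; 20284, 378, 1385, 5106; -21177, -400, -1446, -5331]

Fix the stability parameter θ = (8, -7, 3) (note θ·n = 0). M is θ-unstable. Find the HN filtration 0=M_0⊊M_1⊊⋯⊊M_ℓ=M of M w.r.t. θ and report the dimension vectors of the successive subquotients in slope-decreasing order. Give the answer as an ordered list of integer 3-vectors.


Interval decomposition of M: I[1,3]^2, I[2,3]^2.
HN type (ℓ=3): μ^(1)=3; μ^(2)=1/2; μ^(3)=-7

((0, 0, 4); (2, 2, 0); (0, 2, 0))


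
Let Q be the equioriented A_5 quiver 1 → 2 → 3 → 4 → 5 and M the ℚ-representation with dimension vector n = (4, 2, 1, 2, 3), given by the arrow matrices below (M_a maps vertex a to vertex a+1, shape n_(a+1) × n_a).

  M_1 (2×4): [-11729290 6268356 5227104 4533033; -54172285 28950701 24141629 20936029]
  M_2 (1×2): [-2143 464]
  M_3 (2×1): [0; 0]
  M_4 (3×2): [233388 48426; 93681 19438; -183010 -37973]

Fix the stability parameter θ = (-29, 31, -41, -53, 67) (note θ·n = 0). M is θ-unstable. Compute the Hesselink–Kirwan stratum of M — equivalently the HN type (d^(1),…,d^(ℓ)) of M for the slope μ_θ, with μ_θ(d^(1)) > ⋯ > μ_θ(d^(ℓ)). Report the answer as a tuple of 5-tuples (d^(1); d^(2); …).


Via rank(M_{q-1}∘⋯∘M_p): M ≅ I[1,1]^2, I[1,2], I[1,3], I[4,5]^2, I[5,5].
μ_θ-semistable layers: μ^(1)=67; μ^(2)=31; μ^(3)=-5; μ^(4)=-29; μ^(5)=-53

((0, 0, 0, 0, 3); (0, 1, 0, 0, 0); (0, 1, 1, 0, 0); (4, 0, 0, 0, 0); (0, 0, 0, 2, 0))


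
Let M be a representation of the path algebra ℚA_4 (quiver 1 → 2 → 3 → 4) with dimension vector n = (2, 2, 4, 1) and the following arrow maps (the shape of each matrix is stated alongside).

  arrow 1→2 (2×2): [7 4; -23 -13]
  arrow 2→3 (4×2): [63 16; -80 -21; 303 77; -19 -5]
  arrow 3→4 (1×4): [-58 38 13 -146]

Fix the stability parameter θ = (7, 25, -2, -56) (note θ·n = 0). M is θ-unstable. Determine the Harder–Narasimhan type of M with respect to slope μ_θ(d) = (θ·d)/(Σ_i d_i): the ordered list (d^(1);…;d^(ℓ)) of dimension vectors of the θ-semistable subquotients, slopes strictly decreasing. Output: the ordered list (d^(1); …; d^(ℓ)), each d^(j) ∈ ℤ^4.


Interval decomposition of M: I[1,3], I[1,4], I[3,3]^2.
HN type (ℓ=4): μ^(1)=23/2; μ^(2)=7; μ^(3)=-2; μ^(4)=-13/2

((0, 1, 1, 0); (1, 0, 0, 0); (0, 0, 2, 0); (1, 1, 1, 1))


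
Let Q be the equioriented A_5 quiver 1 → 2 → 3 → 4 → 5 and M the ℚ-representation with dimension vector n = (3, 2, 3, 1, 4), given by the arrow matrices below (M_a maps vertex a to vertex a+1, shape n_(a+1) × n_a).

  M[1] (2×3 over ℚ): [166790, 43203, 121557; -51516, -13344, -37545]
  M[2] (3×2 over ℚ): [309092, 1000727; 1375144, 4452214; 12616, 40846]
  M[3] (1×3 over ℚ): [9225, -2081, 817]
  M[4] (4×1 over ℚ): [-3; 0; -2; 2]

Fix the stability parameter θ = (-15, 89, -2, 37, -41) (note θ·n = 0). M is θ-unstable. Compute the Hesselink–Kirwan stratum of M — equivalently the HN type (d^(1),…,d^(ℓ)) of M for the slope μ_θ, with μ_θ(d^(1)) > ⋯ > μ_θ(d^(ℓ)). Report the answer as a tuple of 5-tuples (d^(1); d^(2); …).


Via rank(M_{q-1}∘⋯∘M_p): M ≅ I[1,1], I[1,2], I[1,5], I[3,3]^2, I[5,5]^3.
μ_θ-semistable layers: μ^(1)=89; μ^(2)=83/4; μ^(3)=-2; μ^(4)=-15; μ^(5)=-41

((0, 1, 0, 0, 0); (0, 1, 1, 1, 1); (0, 0, 2, 0, 0); (3, 0, 0, 0, 0); (0, 0, 0, 0, 3))


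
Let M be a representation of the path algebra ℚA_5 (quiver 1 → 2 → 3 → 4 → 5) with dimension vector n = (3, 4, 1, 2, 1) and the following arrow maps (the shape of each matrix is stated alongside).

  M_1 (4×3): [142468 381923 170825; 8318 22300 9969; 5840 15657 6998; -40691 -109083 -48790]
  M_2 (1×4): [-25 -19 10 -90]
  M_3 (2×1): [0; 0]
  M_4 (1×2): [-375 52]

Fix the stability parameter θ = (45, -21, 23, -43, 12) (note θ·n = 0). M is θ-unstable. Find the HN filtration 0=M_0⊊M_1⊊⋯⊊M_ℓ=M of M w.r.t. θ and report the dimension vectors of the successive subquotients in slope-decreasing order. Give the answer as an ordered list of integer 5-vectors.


Barcode: M ≅ I[1,2]^2, I[1,3], I[2,2], I[4,4], I[4,5]. HN layers by μ_θ (4 steps, strictly decreasing):
  μ^(1)=23; μ^(2)=12; μ^(3)=-21; μ^(4)=-43

((0, 0, 1, 0, 0); (3, 3, 0, 0, 1); (0, 1, 0, 0, 0); (0, 0, 0, 2, 0))


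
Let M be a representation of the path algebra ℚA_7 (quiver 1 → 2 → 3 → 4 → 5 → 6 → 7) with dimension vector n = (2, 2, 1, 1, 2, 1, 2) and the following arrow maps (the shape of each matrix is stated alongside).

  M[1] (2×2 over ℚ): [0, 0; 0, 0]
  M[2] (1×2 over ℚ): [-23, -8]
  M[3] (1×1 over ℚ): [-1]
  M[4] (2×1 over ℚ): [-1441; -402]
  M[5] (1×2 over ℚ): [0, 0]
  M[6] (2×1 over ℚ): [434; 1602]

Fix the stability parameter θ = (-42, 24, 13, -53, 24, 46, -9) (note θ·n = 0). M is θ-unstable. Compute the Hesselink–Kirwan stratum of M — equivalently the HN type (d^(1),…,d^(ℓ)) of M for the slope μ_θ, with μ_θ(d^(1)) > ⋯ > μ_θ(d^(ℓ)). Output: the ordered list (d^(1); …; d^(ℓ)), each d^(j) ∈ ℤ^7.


Via rank(M_{q-1}∘⋯∘M_p): M ≅ I[1,1]^2, I[2,2], I[2,5], I[5,5], I[6,7], I[7,7].
μ_θ-semistable layers: μ^(1)=24; μ^(2)=37/2; μ^(3)=-16/3; μ^(4)=-9; μ^(5)=-42

((0, 1, 0, 0, 2, 0, 0); (0, 0, 0, 0, 0, 1, 1); (0, 1, 1, 1, 0, 0, 0); (0, 0, 0, 0, 0, 0, 1); (2, 0, 0, 0, 0, 0, 0))


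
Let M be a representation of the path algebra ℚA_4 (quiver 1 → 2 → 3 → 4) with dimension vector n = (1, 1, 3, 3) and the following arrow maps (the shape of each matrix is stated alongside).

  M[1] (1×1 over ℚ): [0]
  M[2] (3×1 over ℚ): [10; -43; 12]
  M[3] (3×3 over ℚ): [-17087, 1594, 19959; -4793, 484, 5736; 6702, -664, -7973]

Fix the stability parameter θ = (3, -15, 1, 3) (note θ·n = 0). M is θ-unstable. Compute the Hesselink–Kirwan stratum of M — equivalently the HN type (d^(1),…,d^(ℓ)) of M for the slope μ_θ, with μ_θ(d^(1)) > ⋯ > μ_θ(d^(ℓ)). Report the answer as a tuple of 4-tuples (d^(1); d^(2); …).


Via rank(M_{q-1}∘⋯∘M_p): M ≅ I[1,1], I[2,4], I[3,4]^2.
μ_θ-semistable layers: μ^(1)=3; μ^(2)=1; μ^(3)=-15

((1, 0, 0, 3); (0, 0, 3, 0); (0, 1, 0, 0))


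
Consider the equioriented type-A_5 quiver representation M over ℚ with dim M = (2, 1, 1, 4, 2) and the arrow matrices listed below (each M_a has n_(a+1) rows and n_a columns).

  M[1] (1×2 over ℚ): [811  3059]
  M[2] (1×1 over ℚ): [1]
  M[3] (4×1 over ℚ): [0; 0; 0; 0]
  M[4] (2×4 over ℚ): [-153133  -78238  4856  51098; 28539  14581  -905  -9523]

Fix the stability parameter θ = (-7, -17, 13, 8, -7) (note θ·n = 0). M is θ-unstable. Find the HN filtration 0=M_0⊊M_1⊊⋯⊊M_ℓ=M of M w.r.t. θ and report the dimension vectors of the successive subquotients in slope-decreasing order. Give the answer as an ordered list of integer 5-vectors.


Interval decomposition of M: I[1,1], I[1,3], I[4,4]^2, I[4,5]^2.
HN type (ℓ=5): μ^(1)=13; μ^(2)=8; μ^(3)=1/2; μ^(4)=-7; μ^(5)=-12

((0, 0, 1, 0, 0); (0, 0, 0, 2, 0); (0, 0, 0, 2, 2); (1, 0, 0, 0, 0); (1, 1, 0, 0, 0))


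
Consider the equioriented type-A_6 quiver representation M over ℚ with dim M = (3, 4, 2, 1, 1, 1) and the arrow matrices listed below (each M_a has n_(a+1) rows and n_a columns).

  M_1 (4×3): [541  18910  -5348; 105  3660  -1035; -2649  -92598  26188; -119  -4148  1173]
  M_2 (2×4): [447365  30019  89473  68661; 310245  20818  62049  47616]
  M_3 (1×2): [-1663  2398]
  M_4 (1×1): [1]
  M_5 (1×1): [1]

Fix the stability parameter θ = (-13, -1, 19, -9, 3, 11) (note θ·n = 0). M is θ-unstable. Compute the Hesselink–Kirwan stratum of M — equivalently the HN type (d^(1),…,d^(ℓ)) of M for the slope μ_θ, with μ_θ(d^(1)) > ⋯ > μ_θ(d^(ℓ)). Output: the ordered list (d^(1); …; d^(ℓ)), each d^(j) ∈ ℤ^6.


Via rank(M_{q-1}∘⋯∘M_p): M ≅ I[1,1], I[1,2], I[1,6], I[2,2], I[2,3].
μ_θ-semistable layers: μ^(1)=19; μ^(2)=11; μ^(3)=13/3; μ^(4)=-1; μ^(5)=-13

((0, 0, 1, 0, 0, 0); (0, 0, 0, 0, 0, 1); (0, 0, 1, 1, 1, 0); (0, 4, 0, 0, 0, 0); (3, 0, 0, 0, 0, 0))


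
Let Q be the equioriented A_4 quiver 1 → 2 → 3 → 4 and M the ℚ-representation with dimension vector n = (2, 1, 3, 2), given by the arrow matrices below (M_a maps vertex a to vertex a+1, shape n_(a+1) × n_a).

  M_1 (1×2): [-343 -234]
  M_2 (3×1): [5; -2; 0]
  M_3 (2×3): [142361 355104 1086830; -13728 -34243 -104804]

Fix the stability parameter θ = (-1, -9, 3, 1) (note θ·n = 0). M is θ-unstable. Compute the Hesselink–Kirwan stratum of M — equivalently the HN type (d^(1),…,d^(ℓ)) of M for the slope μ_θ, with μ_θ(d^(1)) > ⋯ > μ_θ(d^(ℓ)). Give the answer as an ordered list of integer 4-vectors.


Interval decomposition of M: I[1,1], I[1,4], I[3,3], I[3,4].
HN type (ℓ=4): μ^(1)=3; μ^(2)=2; μ^(3)=-1; μ^(4)=-5

((0, 0, 1, 0); (0, 0, 2, 2); (1, 0, 0, 0); (1, 1, 0, 0))


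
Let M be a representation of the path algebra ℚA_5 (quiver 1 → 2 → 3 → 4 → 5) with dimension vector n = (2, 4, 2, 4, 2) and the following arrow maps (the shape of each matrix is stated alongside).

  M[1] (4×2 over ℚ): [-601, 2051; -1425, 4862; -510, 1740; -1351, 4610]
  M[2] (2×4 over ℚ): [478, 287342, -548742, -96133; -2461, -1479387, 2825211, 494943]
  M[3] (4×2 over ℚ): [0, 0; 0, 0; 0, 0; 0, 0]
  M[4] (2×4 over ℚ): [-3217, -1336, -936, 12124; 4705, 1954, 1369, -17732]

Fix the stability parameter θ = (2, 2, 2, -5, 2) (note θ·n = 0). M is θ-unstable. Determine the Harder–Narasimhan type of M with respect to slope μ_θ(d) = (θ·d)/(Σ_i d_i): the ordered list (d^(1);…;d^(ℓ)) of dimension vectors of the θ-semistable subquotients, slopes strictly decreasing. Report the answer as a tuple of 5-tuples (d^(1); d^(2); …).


Via rank(M_{q-1}∘⋯∘M_p): M ≅ I[1,3]^2, I[2,2]^2, I[4,4]^2, I[4,5]^2.
μ_θ-semistable layers: μ^(1)=2; μ^(2)=-5

((2, 4, 2, 0, 2); (0, 0, 0, 4, 0))


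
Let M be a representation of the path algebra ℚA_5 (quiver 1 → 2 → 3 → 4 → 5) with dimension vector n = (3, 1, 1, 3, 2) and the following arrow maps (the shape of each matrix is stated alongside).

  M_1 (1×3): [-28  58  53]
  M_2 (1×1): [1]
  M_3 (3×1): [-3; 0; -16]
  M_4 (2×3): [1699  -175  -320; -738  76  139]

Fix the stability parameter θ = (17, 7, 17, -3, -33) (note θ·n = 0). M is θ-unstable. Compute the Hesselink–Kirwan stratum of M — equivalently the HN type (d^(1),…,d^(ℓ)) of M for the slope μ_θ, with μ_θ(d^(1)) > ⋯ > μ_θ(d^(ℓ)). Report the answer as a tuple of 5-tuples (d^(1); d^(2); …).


Interval decomposition of M: I[1,1]^2, I[1,5], I[4,4], I[4,5].
HN type (ℓ=4): μ^(1)=17; μ^(2)=1; μ^(3)=-3; μ^(4)=-18

((2, 0, 0, 0, 0); (1, 1, 1, 1, 1); (0, 0, 0, 1, 0); (0, 0, 0, 1, 1))


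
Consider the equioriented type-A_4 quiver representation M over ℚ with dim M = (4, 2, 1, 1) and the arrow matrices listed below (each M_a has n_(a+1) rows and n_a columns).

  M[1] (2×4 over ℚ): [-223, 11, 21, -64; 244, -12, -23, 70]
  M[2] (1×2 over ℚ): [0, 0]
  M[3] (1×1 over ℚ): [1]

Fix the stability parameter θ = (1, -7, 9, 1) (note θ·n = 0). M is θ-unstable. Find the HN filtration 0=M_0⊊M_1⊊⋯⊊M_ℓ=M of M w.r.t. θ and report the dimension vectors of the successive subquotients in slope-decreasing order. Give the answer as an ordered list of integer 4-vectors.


Via rank(M_{q-1}∘⋯∘M_p): M ≅ I[1,1]^2, I[1,2]^2, I[3,4].
μ_θ-semistable layers: μ^(1)=5; μ^(2)=1; μ^(3)=-3

((0, 0, 1, 1); (2, 0, 0, 0); (2, 2, 0, 0))
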